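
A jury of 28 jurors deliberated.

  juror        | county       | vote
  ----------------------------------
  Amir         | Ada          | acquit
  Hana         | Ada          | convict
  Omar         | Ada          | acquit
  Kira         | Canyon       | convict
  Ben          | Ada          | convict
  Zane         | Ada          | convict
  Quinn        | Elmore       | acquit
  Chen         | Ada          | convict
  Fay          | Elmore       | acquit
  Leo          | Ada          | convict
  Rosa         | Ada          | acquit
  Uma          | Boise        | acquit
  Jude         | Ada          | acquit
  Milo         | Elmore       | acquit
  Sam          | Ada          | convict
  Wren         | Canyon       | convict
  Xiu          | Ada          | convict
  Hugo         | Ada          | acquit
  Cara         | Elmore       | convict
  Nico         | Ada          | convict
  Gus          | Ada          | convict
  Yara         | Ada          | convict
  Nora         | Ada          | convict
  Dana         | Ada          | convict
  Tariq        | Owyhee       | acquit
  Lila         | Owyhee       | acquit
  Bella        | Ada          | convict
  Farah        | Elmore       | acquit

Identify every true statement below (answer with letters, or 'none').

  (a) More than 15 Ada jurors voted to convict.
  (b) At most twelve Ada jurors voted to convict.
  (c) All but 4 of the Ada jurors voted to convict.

|A| = 18, |A ∩ B| = 13, |A ∖ B| = 5.
(a) |A ∩ B| > 15: fails.
(b) |A ∩ B| ≤ 12: fails.
(c) |A ∖ B| = 4: fails.

none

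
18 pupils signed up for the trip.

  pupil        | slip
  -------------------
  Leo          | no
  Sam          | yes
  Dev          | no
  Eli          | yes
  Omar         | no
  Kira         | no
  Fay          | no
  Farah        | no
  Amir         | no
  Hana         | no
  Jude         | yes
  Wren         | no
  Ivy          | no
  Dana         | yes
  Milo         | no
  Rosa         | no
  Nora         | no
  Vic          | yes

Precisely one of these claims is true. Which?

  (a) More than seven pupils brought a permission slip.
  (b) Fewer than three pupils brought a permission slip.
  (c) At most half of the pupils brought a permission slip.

(c)

|A| = 18, |A ∩ B| = 5, |A ∖ B| = 13.
(a) requires |A ∩ B| > 7: false.
(b) requires |A ∩ B| < 3: false.
(c) requires |A ∩ B| ≤ |A ∖ B|: true.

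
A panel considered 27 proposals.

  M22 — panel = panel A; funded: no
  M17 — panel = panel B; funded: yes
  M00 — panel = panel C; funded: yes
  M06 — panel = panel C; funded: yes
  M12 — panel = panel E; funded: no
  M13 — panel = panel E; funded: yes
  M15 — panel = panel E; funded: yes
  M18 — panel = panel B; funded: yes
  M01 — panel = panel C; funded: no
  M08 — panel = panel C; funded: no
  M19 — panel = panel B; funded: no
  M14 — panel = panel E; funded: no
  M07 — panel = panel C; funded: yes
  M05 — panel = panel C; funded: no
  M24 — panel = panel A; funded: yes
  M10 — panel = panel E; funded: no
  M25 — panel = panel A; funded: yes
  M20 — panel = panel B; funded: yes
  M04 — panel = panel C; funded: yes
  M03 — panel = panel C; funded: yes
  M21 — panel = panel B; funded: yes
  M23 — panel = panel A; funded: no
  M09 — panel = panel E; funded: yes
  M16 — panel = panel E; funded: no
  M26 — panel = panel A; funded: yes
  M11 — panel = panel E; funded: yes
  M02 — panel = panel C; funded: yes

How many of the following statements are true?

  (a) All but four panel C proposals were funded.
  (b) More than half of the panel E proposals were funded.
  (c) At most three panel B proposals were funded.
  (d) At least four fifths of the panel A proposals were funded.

0

(a) panel C: |A| = 9, |A ∩ B| = 6; needs |A ∖ B| = 4 — false.
(b) panel E: |A| = 8, |A ∩ B| = 4; needs |A ∩ B| > |A ∖ B| — false.
(c) panel B: |A| = 5, |A ∩ B| = 4; needs |A ∩ B| ≤ 3 — false.
(d) panel A: |A| = 5, |A ∩ B| = 3; needs |A ∩ B| / |A| ≥ 4/5 — false.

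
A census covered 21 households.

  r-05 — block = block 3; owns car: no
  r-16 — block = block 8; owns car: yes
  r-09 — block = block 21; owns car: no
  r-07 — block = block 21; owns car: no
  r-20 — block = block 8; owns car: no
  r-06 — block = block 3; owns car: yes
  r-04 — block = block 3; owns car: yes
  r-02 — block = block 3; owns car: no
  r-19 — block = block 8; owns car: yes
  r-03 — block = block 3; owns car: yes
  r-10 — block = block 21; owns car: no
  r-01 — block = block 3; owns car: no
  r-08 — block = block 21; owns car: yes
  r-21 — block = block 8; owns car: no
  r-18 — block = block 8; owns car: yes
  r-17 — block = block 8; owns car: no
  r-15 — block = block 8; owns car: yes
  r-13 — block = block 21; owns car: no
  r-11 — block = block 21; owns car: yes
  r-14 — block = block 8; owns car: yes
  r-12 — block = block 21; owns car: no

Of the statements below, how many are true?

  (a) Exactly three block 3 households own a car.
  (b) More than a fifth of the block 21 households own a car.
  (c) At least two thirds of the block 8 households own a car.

2

(a) block 3: |A| = 6, |A ∩ B| = 3; needs |A ∩ B| = 3 — true.
(b) block 21: |A| = 7, |A ∩ B| = 2; needs |A ∩ B| / |A| > 1/5 — true.
(c) block 8: |A| = 8, |A ∩ B| = 5; needs |A ∩ B| / |A| ≥ 2/3 — false.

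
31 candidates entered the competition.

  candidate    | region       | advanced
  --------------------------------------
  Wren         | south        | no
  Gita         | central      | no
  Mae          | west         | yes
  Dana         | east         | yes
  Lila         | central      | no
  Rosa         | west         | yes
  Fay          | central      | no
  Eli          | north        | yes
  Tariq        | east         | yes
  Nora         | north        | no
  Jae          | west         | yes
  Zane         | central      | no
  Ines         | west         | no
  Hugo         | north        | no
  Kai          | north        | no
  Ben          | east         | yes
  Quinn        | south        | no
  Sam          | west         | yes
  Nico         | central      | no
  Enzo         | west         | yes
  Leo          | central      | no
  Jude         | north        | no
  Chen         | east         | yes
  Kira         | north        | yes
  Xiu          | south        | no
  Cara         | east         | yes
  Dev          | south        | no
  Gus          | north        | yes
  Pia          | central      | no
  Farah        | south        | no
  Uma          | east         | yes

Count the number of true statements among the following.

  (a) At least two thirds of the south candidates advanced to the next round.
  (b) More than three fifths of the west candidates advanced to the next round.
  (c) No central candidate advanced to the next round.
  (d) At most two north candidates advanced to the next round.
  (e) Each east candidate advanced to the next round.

(a) south: |A| = 5, |A ∩ B| = 0; needs |A ∩ B| / |A| ≥ 2/3 — false.
(b) west: |A| = 6, |A ∩ B| = 5; needs |A ∩ B| / |A| > 3/5 — true.
(c) central: |A| = 7, |A ∩ B| = 0; needs A ∩ B = ∅ (|A ∩ B| = 0) — true.
(d) north: |A| = 7, |A ∩ B| = 3; needs |A ∩ B| ≤ 2 — false.
(e) east: |A| = 6, |A ∩ B| = 6; needs A ⊆ B, i.e. every element of A is in B (|A ∖ B| = 0) — true.

3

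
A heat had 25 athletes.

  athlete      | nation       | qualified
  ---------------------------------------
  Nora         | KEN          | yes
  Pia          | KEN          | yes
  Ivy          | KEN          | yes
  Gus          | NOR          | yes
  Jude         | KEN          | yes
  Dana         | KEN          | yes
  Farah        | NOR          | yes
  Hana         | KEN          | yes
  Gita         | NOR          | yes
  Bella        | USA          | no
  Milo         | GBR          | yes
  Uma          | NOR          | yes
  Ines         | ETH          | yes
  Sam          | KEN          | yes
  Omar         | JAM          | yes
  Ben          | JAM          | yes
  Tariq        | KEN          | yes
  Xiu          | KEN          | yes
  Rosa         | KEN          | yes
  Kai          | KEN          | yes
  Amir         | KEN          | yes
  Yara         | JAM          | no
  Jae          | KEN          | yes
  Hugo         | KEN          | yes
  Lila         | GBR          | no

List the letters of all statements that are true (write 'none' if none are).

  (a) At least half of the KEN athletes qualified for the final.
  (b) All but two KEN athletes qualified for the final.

(a)

|A| = 14, |A ∩ B| = 14, |A ∖ B| = 0.
(a) |A ∩ B| ≥ |A ∖ B|: holds.
(b) |A ∖ B| = 2: fails.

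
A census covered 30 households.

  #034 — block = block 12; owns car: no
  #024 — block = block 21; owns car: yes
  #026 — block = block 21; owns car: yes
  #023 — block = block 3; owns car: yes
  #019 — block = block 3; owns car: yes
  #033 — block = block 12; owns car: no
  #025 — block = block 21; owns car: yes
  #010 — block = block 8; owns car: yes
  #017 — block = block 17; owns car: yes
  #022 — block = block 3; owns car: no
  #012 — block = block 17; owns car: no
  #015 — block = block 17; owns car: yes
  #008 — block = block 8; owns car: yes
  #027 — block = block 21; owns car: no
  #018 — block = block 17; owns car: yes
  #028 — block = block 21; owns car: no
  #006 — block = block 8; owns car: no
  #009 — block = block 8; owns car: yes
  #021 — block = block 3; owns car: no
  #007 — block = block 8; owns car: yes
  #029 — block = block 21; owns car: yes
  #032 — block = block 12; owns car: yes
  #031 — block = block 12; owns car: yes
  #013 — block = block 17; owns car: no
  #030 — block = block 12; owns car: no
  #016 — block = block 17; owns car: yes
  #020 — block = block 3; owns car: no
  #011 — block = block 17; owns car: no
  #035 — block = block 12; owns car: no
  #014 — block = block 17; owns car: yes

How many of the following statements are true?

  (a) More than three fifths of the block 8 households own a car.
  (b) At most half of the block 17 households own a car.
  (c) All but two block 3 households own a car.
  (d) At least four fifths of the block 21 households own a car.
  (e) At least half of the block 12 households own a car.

(a) block 8: |A| = 5, |A ∩ B| = 4; needs |A ∩ B| / |A| > 3/5 — true.
(b) block 17: |A| = 8, |A ∩ B| = 5; needs |A ∩ B| ≤ |A ∖ B| — false.
(c) block 3: |A| = 5, |A ∩ B| = 2; needs |A ∖ B| = 2 — false.
(d) block 21: |A| = 6, |A ∩ B| = 4; needs |A ∩ B| / |A| ≥ 4/5 — false.
(e) block 12: |A| = 6, |A ∩ B| = 2; needs |A ∩ B| ≥ |A ∖ B| — false.

1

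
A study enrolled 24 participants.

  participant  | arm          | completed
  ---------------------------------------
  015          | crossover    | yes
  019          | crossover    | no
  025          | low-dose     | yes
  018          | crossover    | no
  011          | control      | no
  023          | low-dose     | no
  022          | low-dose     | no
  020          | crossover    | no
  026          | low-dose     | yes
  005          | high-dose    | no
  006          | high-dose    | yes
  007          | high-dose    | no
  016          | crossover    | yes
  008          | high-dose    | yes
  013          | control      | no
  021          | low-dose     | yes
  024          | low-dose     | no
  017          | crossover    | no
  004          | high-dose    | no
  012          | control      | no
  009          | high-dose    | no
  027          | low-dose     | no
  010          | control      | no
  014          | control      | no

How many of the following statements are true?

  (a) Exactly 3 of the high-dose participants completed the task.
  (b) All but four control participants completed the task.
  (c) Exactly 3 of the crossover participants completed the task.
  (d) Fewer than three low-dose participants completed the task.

0

(a) high-dose: |A| = 6, |A ∩ B| = 2; needs |A ∩ B| = 3 — false.
(b) control: |A| = 5, |A ∩ B| = 0; needs |A ∖ B| = 4 — false.
(c) crossover: |A| = 6, |A ∩ B| = 2; needs |A ∩ B| = 3 — false.
(d) low-dose: |A| = 7, |A ∩ B| = 3; needs |A ∩ B| < 3 — false.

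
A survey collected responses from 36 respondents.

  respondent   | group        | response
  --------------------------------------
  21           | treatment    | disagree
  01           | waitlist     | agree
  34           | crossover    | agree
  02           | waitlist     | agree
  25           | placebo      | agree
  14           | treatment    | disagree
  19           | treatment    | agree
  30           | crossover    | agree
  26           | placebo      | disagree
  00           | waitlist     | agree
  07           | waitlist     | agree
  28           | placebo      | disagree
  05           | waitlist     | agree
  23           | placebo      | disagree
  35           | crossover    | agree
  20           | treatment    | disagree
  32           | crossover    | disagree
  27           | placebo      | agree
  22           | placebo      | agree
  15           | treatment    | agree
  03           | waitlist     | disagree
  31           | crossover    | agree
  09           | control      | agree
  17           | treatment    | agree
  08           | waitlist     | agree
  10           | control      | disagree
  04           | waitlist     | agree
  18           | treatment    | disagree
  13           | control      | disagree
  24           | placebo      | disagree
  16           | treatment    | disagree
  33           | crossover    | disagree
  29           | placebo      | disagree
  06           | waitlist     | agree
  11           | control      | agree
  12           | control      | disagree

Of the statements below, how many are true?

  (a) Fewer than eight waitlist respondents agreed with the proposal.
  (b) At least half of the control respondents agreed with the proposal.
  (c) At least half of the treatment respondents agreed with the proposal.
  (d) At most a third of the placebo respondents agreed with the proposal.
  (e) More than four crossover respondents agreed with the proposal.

(a) waitlist: |A| = 9, |A ∩ B| = 8; needs |A ∩ B| < 8 — false.
(b) control: |A| = 5, |A ∩ B| = 2; needs |A ∩ B| ≥ |A ∖ B| — false.
(c) treatment: |A| = 8, |A ∩ B| = 3; needs |A ∩ B| ≥ |A ∖ B| — false.
(d) placebo: |A| = 8, |A ∩ B| = 3; needs |A ∩ B| / |A| ≤ 1/3 — false.
(e) crossover: |A| = 6, |A ∩ B| = 4; needs |A ∩ B| > 4 — false.

0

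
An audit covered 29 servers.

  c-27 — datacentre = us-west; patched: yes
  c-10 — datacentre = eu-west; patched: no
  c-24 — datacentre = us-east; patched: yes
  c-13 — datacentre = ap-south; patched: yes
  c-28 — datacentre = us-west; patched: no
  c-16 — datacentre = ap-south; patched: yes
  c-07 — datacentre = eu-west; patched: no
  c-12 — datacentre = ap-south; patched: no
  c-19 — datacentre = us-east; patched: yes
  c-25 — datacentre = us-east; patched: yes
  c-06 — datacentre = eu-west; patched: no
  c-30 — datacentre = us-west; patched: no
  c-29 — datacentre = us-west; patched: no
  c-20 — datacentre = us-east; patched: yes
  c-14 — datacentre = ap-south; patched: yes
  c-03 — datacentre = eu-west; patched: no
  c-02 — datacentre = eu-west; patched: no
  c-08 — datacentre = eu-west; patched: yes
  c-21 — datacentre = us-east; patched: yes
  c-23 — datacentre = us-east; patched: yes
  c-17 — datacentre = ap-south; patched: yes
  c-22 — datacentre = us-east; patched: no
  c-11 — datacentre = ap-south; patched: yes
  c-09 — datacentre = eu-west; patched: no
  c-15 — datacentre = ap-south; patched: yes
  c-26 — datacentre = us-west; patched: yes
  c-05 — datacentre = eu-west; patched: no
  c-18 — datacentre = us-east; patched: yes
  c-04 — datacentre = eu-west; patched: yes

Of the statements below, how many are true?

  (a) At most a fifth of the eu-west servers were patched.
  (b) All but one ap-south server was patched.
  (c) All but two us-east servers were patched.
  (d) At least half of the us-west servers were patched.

1

(a) eu-west: |A| = 9, |A ∩ B| = 2; needs |A ∩ B| / |A| ≤ 1/5 — false.
(b) ap-south: |A| = 7, |A ∩ B| = 6; needs |A ∖ B| = 1 — true.
(c) us-east: |A| = 8, |A ∩ B| = 7; needs |A ∖ B| = 2 — false.
(d) us-west: |A| = 5, |A ∩ B| = 2; needs |A ∩ B| ≥ |A ∖ B| — false.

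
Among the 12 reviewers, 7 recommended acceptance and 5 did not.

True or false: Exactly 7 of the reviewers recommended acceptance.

'Exactly 7 of the reviewers recommended acceptance' holds iff |A ∩ B| = 7.
|A| = 12, |A ∩ B| = 7, |A ∖ B| = 5.
|A ∩ B| = 7, so the statement is true.

True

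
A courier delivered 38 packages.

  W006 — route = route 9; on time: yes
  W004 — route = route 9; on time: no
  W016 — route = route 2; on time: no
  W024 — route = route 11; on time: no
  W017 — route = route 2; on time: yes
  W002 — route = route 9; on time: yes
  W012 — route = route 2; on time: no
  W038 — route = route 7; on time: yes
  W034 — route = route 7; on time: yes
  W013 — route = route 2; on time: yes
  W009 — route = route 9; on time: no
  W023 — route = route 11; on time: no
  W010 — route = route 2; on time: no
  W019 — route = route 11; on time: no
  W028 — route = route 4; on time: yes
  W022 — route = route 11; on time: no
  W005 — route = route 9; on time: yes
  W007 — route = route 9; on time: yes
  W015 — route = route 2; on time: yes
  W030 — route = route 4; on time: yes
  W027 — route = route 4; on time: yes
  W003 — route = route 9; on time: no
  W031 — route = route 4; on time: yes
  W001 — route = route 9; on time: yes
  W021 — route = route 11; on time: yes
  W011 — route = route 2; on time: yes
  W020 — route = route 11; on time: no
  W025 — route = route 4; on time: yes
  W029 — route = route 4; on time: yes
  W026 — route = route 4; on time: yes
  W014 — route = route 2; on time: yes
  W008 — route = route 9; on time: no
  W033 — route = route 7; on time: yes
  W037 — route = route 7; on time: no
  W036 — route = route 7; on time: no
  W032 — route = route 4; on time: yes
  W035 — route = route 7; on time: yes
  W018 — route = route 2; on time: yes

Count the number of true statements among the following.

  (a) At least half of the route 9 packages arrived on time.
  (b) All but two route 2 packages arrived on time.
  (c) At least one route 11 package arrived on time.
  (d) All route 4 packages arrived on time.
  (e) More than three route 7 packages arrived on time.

4

(a) route 9: |A| = 9, |A ∩ B| = 5; needs |A ∩ B| ≥ |A ∖ B| — true.
(b) route 2: |A| = 9, |A ∩ B| = 6; needs |A ∖ B| = 2 — false.
(c) route 11: |A| = 6, |A ∩ B| = 1; needs A ∩ B ≠ ∅ (|A ∩ B| ≥ 1) — true.
(d) route 4: |A| = 8, |A ∩ B| = 8; needs A ⊆ B, i.e. every element of A is in B (|A ∖ B| = 0) — true.
(e) route 7: |A| = 6, |A ∩ B| = 4; needs |A ∩ B| > 3 — true.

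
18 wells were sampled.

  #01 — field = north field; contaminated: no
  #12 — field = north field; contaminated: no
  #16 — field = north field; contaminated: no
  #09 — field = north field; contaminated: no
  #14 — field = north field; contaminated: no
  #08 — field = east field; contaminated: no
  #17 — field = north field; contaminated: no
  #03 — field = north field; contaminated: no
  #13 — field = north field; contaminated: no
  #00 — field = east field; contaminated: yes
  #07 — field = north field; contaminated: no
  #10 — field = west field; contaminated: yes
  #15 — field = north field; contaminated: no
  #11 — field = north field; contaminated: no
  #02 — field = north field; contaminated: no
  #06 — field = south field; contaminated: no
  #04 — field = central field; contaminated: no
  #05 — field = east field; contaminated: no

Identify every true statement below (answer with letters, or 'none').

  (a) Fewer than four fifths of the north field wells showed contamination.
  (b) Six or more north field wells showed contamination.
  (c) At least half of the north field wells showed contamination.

(a)

|A| = 12, |A ∩ B| = 0, |A ∖ B| = 12.
(a) |A ∩ B| / |A| < 4/5: holds.
(b) |A ∩ B| ≥ 6: fails.
(c) |A ∩ B| ≥ |A ∖ B|: fails.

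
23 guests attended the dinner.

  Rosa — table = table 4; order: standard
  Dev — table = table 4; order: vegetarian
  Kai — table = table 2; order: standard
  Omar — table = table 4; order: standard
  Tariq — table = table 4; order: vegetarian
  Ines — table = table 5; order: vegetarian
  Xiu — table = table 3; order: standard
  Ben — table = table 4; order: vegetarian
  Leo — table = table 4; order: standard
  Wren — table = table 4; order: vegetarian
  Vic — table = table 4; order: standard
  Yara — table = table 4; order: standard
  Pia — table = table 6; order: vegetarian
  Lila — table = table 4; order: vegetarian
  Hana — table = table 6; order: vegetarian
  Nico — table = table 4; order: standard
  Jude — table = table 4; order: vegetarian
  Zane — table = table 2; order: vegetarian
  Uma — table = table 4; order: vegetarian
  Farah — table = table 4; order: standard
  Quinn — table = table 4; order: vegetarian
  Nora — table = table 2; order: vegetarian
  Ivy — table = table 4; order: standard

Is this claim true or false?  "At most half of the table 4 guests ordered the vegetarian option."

True

'At most half of the table 4 guests ordered the vegetarian option' holds iff |A ∩ B| ≤ |A ∖ B|.
|A| = 16, |A ∩ B| = 8, |A ∖ B| = 8.
8 = 8, so the statement is true.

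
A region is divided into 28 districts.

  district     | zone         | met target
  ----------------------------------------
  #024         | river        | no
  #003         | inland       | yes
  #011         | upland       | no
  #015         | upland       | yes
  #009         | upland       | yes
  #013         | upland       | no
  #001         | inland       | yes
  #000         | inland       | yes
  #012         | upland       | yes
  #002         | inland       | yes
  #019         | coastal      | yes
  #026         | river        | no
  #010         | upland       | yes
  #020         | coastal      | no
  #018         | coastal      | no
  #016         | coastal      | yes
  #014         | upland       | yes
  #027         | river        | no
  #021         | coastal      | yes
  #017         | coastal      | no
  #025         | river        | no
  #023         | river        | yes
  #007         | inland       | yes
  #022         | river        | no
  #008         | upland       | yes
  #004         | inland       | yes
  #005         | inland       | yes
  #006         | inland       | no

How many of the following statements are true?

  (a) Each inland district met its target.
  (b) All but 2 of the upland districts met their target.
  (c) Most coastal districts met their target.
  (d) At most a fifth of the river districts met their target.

2

(a) inland: |A| = 8, |A ∩ B| = 7; needs A ⊆ B, i.e. every element of A is in B (|A ∖ B| = 0) — false.
(b) upland: |A| = 8, |A ∩ B| = 6; needs |A ∖ B| = 2 — true.
(c) coastal: |A| = 6, |A ∩ B| = 3; needs |A ∩ B| > |A ∖ B| — false.
(d) river: |A| = 6, |A ∩ B| = 1; needs |A ∩ B| / |A| ≤ 1/5 — true.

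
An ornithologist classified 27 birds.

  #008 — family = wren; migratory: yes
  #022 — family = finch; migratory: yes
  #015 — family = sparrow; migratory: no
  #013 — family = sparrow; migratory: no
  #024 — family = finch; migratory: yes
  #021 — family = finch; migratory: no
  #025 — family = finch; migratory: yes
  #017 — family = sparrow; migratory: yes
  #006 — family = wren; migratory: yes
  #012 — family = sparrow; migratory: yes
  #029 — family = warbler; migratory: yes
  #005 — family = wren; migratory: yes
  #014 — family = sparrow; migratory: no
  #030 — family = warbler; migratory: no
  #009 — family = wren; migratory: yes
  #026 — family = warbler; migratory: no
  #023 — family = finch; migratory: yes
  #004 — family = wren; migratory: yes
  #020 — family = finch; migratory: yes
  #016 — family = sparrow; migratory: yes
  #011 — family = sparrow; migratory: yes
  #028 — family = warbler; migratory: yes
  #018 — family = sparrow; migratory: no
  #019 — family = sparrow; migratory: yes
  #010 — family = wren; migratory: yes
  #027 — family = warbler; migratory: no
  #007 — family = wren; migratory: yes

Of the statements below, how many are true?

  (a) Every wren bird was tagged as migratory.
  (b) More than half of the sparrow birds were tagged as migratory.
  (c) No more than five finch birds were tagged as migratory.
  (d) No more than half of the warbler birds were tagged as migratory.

(a) wren: |A| = 7, |A ∩ B| = 7; needs A ⊆ B, i.e. every element of A is in B (|A ∖ B| = 0) — true.
(b) sparrow: |A| = 9, |A ∩ B| = 5; needs |A ∩ B| > |A ∖ B| — true.
(c) finch: |A| = 6, |A ∩ B| = 5; needs |A ∩ B| ≤ 5 — true.
(d) warbler: |A| = 5, |A ∩ B| = 2; needs |A ∩ B| ≤ |A ∖ B| — true.

4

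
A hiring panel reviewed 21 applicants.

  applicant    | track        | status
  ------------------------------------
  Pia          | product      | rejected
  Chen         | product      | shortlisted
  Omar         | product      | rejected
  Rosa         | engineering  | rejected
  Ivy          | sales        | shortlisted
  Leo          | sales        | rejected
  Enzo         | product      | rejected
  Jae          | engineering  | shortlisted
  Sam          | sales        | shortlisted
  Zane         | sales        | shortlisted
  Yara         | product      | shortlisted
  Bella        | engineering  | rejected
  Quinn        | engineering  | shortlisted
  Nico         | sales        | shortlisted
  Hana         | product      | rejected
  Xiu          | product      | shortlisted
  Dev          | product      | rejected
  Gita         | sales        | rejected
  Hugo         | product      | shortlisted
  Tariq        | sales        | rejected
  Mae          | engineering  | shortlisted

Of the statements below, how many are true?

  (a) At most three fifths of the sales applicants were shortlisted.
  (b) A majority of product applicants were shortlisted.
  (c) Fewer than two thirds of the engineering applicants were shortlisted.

(a) sales: |A| = 7, |A ∩ B| = 4; needs |A ∩ B| / |A| ≤ 3/5 — true.
(b) product: |A| = 9, |A ∩ B| = 4; needs |A ∩ B| > |A ∖ B| — false.
(c) engineering: |A| = 5, |A ∩ B| = 3; needs |A ∩ B| / |A| < 2/3 — true.

2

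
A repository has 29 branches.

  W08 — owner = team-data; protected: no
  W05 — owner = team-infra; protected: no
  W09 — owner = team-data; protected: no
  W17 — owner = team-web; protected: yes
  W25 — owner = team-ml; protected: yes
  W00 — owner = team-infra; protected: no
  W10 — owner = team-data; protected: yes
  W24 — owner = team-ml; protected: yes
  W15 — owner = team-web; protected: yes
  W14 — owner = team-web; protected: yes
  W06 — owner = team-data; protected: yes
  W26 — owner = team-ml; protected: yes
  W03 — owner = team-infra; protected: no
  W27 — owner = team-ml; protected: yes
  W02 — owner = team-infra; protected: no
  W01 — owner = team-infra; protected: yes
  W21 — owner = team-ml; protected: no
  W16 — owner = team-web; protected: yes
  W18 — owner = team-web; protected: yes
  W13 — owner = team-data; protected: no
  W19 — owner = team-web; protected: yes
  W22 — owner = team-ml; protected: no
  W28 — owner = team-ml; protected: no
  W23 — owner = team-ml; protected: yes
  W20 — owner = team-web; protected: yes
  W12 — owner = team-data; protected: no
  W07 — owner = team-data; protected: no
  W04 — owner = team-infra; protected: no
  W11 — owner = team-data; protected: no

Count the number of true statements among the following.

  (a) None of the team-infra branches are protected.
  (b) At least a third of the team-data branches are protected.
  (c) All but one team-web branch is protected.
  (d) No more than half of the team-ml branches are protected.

0

(a) team-infra: |A| = 6, |A ∩ B| = 1; needs A ∩ B = ∅ (|A ∩ B| = 0) — false.
(b) team-data: |A| = 8, |A ∩ B| = 2; needs |A ∩ B| / |A| ≥ 1/3 — false.
(c) team-web: |A| = 7, |A ∩ B| = 7; needs |A ∖ B| = 1 — false.
(d) team-ml: |A| = 8, |A ∩ B| = 5; needs |A ∩ B| ≤ |A ∖ B| — false.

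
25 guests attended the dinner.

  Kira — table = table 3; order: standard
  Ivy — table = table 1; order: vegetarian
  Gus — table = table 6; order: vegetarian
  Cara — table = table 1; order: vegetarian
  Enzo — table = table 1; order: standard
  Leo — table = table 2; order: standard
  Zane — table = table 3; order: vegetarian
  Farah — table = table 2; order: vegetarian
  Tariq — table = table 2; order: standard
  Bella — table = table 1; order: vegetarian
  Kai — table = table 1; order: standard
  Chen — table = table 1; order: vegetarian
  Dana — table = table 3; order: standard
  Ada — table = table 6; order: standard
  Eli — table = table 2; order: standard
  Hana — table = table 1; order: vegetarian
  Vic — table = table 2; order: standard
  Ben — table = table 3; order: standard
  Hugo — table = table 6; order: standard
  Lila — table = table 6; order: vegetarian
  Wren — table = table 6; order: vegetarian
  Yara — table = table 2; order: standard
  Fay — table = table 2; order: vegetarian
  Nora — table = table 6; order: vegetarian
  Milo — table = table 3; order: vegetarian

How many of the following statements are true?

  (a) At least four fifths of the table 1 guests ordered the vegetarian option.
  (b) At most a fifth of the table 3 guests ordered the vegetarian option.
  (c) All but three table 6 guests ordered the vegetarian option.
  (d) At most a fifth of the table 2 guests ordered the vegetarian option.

0

(a) table 1: |A| = 7, |A ∩ B| = 5; needs |A ∩ B| / |A| ≥ 4/5 — false.
(b) table 3: |A| = 5, |A ∩ B| = 2; needs |A ∩ B| / |A| ≤ 1/5 — false.
(c) table 6: |A| = 6, |A ∩ B| = 4; needs |A ∖ B| = 3 — false.
(d) table 2: |A| = 7, |A ∩ B| = 2; needs |A ∩ B| / |A| ≤ 1/5 — false.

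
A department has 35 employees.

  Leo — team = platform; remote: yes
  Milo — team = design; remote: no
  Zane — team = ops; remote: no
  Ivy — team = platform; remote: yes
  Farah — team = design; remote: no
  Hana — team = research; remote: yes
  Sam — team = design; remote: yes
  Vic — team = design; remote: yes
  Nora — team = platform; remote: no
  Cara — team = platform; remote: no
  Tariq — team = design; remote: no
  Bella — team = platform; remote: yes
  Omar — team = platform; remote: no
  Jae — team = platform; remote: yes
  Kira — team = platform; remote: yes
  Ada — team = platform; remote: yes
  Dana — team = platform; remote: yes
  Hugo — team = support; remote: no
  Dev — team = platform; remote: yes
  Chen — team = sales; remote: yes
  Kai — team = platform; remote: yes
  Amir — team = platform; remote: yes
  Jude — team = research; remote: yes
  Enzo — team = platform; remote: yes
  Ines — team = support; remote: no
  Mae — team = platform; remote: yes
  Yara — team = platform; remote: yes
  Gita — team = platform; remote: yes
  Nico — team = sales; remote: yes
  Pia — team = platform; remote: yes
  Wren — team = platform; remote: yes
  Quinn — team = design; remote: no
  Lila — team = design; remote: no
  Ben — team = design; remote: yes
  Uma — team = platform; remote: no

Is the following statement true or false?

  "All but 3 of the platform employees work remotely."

False

Truth condition: |A ∖ B| = 3.
|A| = 20, |A ∩ B| = 16, |A ∖ B| = 4.
|A ∖ B| = 4, so the statement is false.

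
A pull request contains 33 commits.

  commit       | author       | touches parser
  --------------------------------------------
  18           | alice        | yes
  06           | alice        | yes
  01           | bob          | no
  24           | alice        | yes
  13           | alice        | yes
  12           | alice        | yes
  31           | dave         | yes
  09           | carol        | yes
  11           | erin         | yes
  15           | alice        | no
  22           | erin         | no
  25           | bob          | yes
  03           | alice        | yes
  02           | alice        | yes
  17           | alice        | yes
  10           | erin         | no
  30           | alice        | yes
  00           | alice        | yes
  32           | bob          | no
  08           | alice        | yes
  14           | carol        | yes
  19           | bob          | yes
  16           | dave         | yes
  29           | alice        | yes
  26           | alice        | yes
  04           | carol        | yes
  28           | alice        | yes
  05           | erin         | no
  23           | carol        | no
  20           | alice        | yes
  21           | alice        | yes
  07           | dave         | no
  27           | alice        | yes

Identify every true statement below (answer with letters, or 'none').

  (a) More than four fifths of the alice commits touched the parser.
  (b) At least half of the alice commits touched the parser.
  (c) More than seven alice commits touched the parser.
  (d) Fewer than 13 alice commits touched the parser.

(a), (b), (c)

|A| = 18, |A ∩ B| = 17, |A ∖ B| = 1.
(a) |A ∩ B| / |A| > 4/5: holds.
(b) |A ∩ B| ≥ |A ∖ B|: holds.
(c) |A ∩ B| > 7: holds.
(d) |A ∩ B| < 13: fails.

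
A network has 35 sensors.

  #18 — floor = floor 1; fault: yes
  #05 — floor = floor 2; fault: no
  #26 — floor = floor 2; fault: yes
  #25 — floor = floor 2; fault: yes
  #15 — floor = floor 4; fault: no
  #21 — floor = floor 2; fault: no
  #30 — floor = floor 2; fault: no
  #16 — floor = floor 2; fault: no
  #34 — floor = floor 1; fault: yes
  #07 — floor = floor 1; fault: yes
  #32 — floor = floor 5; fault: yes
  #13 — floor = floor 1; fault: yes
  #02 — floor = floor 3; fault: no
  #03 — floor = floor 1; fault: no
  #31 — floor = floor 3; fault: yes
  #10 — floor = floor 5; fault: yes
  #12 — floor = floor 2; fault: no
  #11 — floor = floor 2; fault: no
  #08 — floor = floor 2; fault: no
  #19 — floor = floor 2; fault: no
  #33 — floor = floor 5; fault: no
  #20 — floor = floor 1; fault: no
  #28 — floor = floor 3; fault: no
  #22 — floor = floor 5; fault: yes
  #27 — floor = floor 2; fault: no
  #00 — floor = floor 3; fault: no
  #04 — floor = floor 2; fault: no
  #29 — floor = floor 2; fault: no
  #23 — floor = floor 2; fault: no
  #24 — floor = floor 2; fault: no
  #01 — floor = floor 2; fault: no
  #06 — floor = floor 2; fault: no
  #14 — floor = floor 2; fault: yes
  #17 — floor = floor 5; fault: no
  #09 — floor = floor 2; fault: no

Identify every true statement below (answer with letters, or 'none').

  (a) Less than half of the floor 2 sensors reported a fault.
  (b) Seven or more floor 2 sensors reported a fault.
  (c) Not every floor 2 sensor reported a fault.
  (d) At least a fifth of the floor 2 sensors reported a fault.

(a), (c)

|A| = 19, |A ∩ B| = 3, |A ∖ B| = 16.
(a) |A ∩ B| < |A ∖ B|: holds.
(b) |A ∩ B| ≥ 7: fails.
(c) A ⊄ B (|A ∖ B| ≥ 1): holds.
(d) |A ∩ B| / |A| ≥ 1/5: fails.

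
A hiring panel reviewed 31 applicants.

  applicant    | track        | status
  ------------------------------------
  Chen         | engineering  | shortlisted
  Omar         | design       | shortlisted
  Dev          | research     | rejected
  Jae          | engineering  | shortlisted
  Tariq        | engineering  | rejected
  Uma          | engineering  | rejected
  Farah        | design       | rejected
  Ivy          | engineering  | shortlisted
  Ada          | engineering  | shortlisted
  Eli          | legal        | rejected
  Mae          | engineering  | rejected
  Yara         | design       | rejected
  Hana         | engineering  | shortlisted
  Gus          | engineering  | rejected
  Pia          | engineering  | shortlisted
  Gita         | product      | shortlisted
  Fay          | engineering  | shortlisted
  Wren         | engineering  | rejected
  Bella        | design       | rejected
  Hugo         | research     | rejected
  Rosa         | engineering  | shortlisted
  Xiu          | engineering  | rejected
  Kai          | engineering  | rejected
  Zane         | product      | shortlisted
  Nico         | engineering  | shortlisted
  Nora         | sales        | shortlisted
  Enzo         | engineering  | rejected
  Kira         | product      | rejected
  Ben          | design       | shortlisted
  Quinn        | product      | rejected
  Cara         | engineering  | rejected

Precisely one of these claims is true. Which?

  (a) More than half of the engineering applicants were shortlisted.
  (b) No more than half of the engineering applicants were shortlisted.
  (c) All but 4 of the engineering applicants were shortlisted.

|A| = 18, |A ∩ B| = 9, |A ∖ B| = 9.
(a) requires |A ∩ B| > |A ∖ B|: false.
(b) requires |A ∩ B| ≤ |A ∖ B|: true.
(c) requires |A ∖ B| = 4: false.

(b)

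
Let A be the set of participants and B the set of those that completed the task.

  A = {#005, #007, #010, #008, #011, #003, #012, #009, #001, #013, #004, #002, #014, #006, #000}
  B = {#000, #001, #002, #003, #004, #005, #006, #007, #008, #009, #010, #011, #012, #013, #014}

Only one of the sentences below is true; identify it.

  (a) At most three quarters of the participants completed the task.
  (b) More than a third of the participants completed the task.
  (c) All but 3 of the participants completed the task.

|A| = 15, |A ∩ B| = 15, |A ∖ B| = 0.
(a) requires |A ∩ B| / |A| ≤ 3/4: false.
(b) requires |A ∩ B| / |A| > 1/3: true.
(c) requires |A ∖ B| = 3: false.

(b)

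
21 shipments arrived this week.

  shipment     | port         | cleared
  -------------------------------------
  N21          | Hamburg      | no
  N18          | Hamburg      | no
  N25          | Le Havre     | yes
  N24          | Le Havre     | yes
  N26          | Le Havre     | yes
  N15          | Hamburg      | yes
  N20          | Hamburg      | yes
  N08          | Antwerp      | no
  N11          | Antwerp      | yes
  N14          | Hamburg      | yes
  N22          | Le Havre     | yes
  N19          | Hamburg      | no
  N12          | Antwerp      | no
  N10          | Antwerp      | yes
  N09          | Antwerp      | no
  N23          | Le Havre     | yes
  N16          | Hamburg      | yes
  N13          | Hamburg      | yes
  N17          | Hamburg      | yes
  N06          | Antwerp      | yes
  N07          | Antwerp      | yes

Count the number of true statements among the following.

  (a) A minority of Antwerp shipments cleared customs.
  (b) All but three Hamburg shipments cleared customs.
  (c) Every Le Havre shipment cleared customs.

(a) Antwerp: |A| = 7, |A ∩ B| = 4; needs |A ∩ B| < |A ∖ B| — false.
(b) Hamburg: |A| = 9, |A ∩ B| = 6; needs |A ∖ B| = 3 — true.
(c) Le Havre: |A| = 5, |A ∩ B| = 5; needs A ⊆ B, i.e. every element of A is in B (|A ∖ B| = 0) — true.

2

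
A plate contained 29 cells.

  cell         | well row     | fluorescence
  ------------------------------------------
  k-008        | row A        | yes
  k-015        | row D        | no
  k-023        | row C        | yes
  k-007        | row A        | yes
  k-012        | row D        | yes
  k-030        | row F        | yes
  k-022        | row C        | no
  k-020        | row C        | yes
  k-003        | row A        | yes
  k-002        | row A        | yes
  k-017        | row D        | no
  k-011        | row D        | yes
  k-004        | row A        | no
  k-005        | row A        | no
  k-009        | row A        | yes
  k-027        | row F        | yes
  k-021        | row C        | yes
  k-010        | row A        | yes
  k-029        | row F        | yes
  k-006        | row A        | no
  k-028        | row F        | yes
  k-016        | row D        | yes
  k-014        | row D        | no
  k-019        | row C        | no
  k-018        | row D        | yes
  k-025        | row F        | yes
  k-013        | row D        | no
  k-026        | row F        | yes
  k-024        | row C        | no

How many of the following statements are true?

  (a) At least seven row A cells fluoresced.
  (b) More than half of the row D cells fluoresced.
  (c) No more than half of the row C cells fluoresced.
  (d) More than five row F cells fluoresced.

2

(a) row A: |A| = 9, |A ∩ B| = 6; needs |A ∩ B| ≥ 7 — false.
(b) row D: |A| = 8, |A ∩ B| = 4; needs |A ∩ B| > |A ∖ B| — false.
(c) row C: |A| = 6, |A ∩ B| = 3; needs |A ∩ B| ≤ |A ∖ B| — true.
(d) row F: |A| = 6, |A ∩ B| = 6; needs |A ∩ B| > 5 — true.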